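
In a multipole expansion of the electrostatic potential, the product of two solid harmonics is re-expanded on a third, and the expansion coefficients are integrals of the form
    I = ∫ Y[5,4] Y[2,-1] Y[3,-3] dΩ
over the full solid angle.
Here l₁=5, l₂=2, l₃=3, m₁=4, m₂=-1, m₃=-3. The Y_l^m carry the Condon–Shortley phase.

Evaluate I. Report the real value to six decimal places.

Rules hold: Σm=0, L=10 even, 3≤3≤7.
N = 11·5·7 = 385
Δ = 4!·6!·0!/11! = 1/2310
Racah Σ t=2..2: t=2:+1/144 = 1/144
⇒ 3j(5 2 3; 0 0 0)² = 10/231, sgn -1
Racah Σ t=1..1: t=1:−1/4320 = -1/4320
⇒ 3j(5 2 3; 4 -1 -3)² = 2/55, sgn -1
4πI² = N·(3j₀)²·(3jₘ)² = 20/33
I = +1·√(0.606061/4π) = 0.21961050

0.219610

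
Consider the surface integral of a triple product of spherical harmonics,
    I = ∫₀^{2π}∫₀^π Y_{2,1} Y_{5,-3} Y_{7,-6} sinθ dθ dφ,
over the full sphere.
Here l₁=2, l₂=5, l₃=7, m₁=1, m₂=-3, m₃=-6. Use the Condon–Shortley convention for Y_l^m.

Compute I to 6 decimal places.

0.000000

1 − 3 − 6 = -8 ≠ 0: azimuthal integral kills it; I = 0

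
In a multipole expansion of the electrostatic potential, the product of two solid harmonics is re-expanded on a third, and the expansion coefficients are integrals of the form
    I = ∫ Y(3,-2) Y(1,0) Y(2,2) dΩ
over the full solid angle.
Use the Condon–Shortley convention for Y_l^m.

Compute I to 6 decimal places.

Rules hold: Σm=0, L=6 even, 2≤2≤4.
N = 7·3·5 = 105
Δ = 2!·4!·0!/7! = 1/105
Racah Σ t=1..1: t=1:−1/4 = -1/4
⇒ 3j(3 1 2; 0 0 0)² = 3/35, sgn -1
Racah Σ t=1..1: t=1:−1/24 = -1/24
⇒ 3j(3 1 2; -2 0 2)² = 1/21, sgn -1
4πI² = N·(3j₀)²·(3jₘ)² = 3/7
I = +1·√(0.428571/4π) = 0.18467439

0.184674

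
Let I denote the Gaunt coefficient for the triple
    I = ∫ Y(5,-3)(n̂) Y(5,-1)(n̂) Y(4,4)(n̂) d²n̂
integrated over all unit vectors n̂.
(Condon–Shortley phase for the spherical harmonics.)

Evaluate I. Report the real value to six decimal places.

m-sum 0 ✓  L=14 even ✓  0≤4≤10 ✓
Π(2lᵢ+1) = 11×11×9 = 1089
triangle coeff Δ(5,5,4) = 1/3153150
Σ_t [1,5]: t=1:−1/69120 t=2:+1/1728 t=3:−1/576 t=4:+1/1728 t=5:−1/69120 = -7/11520
(3j)²=2/143 [(5 5 4; 0 0 0)], sign=-1
Σ_t [4,4]: t=4:+1/27648 = 1/27648
(3j)²=10/429 [(5 5 4; -3 -1 4)], sign=+1
⇒ 4πI² = 60/169
I = (-1)√(60/169/(4π)) = -0.16808437

-0.168084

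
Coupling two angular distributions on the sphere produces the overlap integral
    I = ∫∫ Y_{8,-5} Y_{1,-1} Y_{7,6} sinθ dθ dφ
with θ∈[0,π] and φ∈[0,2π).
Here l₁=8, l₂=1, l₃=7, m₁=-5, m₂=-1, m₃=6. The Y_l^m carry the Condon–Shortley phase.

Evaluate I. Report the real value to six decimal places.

Checks pass: Σm=0; 16 even; l₃=7∈[7,9].
(2·8+1)(2·1+1)(2·7+1) = 765
Δ: 2! 14! 0! / 17! → 1/2040
sum: t=1:−1/25401600 = -1/25401600
3j²(8 1 7; 0 0 0) = Δ·Π!·Σ² = 8/255  (sign +1)
sum: t=0:+1/12454041600 = 1/12454041600
3j²(8 1 7; -5 -1 6) = Δ·Π!·Σ² = 1/680  (sign -1)
combine: 4πI² = 765·8/255·1/680 = 3/85
take √, sign -1: I = -0.05299638

-0.052996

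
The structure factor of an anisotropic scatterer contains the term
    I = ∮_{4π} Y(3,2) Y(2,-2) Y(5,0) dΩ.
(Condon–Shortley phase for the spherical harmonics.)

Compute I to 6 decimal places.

m-sum 0 ✓  L=10 even ✓  1≤5≤5 ✓
Π(2lᵢ+1) = 7×5×11 = 385
triangle coeff Δ(3,2,5) = 1/2310
Σ_t [0,0]: t=0:+1/144 = 1/144
(3j)²=10/231 [(3 2 5; 0 0 0)], sign=-1
Σ_t [0,0]: t=0:+1/2880 = 1/2880
(3j)²=1/462 [(3 2 5; 2 -2 0)], sign=-1
⇒ 4πI² = 25/693
I = (+1)√(25/693/(4π)) = 0.05357948

0.053579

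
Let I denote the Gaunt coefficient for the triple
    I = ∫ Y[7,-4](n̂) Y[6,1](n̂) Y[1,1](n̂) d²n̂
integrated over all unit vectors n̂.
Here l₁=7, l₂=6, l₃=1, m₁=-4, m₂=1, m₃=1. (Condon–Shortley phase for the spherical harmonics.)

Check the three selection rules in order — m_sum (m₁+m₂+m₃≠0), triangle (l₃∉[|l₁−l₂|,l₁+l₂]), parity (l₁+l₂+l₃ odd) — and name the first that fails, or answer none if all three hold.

m_sum

Σmᵢ = -2  ✗
l₃∈[|l₁−l₂|,l₁+l₂]=[1,13], have l₃=1
Σlᵢ = 14 ⇒ even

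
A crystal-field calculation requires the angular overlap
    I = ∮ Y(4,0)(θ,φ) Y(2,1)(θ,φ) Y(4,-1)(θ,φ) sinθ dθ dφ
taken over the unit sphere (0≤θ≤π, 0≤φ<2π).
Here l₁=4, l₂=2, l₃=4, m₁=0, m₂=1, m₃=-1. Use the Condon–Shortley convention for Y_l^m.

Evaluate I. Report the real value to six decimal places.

-0.044869

Checks pass: Σm=0; 10 even; l₃=4∈[2,6].
(2·4+1)(2·2+1)(2·4+1) = 405
Δ: 2! 6! 2! / 11! → 1/13860
sum: t=0:+1/192 t=1:−1/36 t=2:+1/192 = -5/288
3j²(4 2 4; 0 0 0) = Δ·Π!·Σ² = 20/693  (sign -1)
sum: t=1:−1/72 t=2:+1/96 = -1/288
3j²(4 2 4; 0 1 -1) = Δ·Π!·Σ² = 1/462  (sign +1)
combine: 4πI² = 405·20/693·1/462 = 150/5929
take √, sign -1: I = -0.04486937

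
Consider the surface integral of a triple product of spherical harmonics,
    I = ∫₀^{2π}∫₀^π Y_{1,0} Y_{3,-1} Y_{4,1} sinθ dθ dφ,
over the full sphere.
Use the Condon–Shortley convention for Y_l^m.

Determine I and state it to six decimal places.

-0.238414

Checks pass: Σm=0; 8 even; l₃=4∈[2,4].
(2·1+1)(2·3+1)(2·4+1) = 189
Δ: 0! 2! 6! / 9! → 1/252
sum: t=0:+1/36 = 1/36
3j²(1 3 4; 0 0 0) = Δ·Π!·Σ² = 4/63  (sign +1)
sum: t=0:+1/48 = 1/48
3j²(1 3 4; 0 -1 1) = Δ·Π!·Σ² = 5/84  (sign -1)
combine: 4πI² = 189·4/63·5/84 = 5/7
take √, sign -1: I = -0.23841361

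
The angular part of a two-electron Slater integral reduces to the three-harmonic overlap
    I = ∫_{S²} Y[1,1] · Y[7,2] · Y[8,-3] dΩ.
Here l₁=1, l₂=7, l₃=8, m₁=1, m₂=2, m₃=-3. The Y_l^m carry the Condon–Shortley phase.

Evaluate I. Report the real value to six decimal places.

Rules hold: Σm=0, L=16 even, 6≤8≤8.
N = 3·15·17 = 765
Δ = 0!·2!·14!/17! = 1/2040
Racah Σ t=0..0: t=0:+1/25401600 = 1/25401600
⇒ 3j(1 7 8; 0 0 0)² = 8/255, sgn +1
Racah Σ t=0..0: t=0:+1/87091200 = 1/87091200
⇒ 3j(1 7 8; 1 2 -3)² = 11/408, sgn -1
4πI² = N·(3j₀)²·(3jₘ)² = 11/17
I = -1·√(0.647059/4π) = -0.22691696

-0.226917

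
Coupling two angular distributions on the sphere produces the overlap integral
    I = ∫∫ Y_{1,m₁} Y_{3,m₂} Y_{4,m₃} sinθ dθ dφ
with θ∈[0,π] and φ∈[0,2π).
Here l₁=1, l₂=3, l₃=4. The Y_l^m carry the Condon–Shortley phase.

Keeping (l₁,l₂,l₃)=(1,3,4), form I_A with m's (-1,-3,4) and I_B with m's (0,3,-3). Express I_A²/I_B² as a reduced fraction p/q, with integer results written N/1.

4/1

Shared (l₁,l₂,l₃)=(1,3,4): N and (l;000)² cancel in I_A²/I_B².
A: Δ = 0!·2!·6!/9! = 1/252; Racah Σ t=0..0: t=0:+1/1440 = 1/1440; ⇒ 3j(1 3 4; -1 -3 4)² = 1/9, sgn +1
B: Δ = 0!·2!·6!/9! = 1/252; Racah Σ t=0..0: t=0:+1/720 = 1/720; ⇒ 3j(1 3 4; 0 3 -3)² = 1/36, sgn -1
I_A²/I_B² = (1/9)/(1/36) = 4/1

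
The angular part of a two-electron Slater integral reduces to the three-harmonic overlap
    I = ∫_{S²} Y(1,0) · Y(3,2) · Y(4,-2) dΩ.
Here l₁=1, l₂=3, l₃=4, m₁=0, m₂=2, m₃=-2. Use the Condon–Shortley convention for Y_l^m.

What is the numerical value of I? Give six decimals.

0.213244

Checks pass: Σm=0; 8 even; l₃=4∈[2,4].
(2·1+1)(2·3+1)(2·4+1) = 189
Δ: 0! 2! 6! / 9! → 1/252
sum: t=0:+1/36 = 1/36
3j²(1 3 4; 0 0 0) = Δ·Π!·Σ² = 4/63  (sign +1)
sum: t=0:+1/120 = 1/120
3j²(1 3 4; 0 2 -2) = Δ·Π!·Σ² = 1/21  (sign +1)
combine: 4πI² = 189·4/63·1/21 = 4/7
take √, sign +1: I = 0.21324362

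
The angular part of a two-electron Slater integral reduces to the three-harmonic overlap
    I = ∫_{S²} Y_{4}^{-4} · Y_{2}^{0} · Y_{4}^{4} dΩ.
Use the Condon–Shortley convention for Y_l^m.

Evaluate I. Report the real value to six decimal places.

Checks pass: Σm=0; 10 even; l₃=4∈[2,6].
(2·4+1)(2·2+1)(2·4+1) = 405
Δ: 2! 6! 2! / 11! → 1/13860
sum: t=0:+1/192 t=1:−1/36 t=2:+1/192 = -5/288
3j²(4 2 4; 0 0 0) = Δ·Π!·Σ² = 20/693  (sign -1)
sum: t=2:+1/2880 = 1/2880
3j²(4 2 4; -4 0 4) = Δ·Π!·Σ² = 28/495  (sign +1)
combine: 4πI² = 405·20/693·28/495 = 80/121
take √, sign -1: I = -0.22937568

-0.229376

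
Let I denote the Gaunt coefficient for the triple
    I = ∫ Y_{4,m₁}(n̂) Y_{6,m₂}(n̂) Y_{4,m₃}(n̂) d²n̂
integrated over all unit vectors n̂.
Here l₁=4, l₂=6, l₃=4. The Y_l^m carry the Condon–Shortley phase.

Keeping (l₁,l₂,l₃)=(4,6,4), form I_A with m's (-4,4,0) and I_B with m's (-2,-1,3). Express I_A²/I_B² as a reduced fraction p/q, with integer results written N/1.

Shared (l₁,l₂,l₃)=(4,6,4): N and (l;000)² cancel in I_A²/I_B².
A: Δ = 6!·2!·6!/15! = 1/1261260; Racah Σ t=6..6: t=6:+1/69120 = 1/69120; ⇒ 3j(4 6 4; -4 4 0)² = 4/143, sgn +1
B: Δ = 6!·2!·6!/15! = 1/1261260; Racah Σ t=4..5: t=4:+1/11520 t=5:−1/86400 = 13/172800; ⇒ 3j(4 6 4; -2 -1 3)² = 13/660, sgn -1
I_A²/I_B² = (4/143)/(13/660) = 240/169

240/169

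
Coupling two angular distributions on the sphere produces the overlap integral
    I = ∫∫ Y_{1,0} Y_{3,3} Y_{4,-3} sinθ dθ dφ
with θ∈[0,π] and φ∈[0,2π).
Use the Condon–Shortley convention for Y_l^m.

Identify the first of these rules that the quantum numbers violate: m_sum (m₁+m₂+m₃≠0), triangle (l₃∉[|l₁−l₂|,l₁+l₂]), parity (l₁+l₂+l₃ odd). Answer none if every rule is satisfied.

Σmᵢ = 0  ✓
l₃∈[|l₁−l₂|,l₁+l₂]=[2,4], have l₃=4  ✓
Σlᵢ = 8 ⇒ even  ✓

none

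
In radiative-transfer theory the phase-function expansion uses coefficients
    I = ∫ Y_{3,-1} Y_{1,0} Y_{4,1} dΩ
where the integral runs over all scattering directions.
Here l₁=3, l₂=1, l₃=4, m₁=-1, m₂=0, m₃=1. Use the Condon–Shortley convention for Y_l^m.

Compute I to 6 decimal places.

m-sum 0 ✓  L=8 even ✓  2≤4≤4 ✓
Π(2lᵢ+1) = 7×3×9 = 189
triangle coeff Δ(3,1,4) = 1/252
Σ_t [0,0]: t=0:+1/36 = 1/36
(3j)²=4/63 [(3 1 4; 0 0 0)], sign=+1
Σ_t [0,0]: t=0:+1/48 = 1/48
(3j)²=5/84 [(3 1 4; -1 0 1)], sign=-1
⇒ 4πI² = 5/7
I = (-1)√(5/7/(4π)) = -0.23841361

-0.238414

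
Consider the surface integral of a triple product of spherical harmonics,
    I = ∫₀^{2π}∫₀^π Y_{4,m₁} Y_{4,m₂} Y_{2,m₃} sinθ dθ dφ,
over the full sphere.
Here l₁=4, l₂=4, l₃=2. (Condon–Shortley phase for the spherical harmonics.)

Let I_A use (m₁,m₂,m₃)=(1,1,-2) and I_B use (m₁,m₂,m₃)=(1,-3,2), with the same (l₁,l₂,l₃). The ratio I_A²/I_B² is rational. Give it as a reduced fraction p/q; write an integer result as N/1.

100/63

Shared (l₁,l₂,l₃)=(4,4,2): N and (l;000)² cancel in I_A²/I_B².
A: Δ = 6!·2!·2!/11! = 1/13860; Racah Σ t=3..3: t=3:−1/144 = -1/144; ⇒ 3j(4 4 2; 1 1 -2)² = 10/231, sgn -1
B: Δ = 6!·2!·2!/11! = 1/13860; Racah Σ t=1..1: t=1:−1/480 = -1/480; ⇒ 3j(4 4 2; 1 -3 2)² = 3/110, sgn -1
I_A²/I_B² = (10/231)/(3/110) = 100/63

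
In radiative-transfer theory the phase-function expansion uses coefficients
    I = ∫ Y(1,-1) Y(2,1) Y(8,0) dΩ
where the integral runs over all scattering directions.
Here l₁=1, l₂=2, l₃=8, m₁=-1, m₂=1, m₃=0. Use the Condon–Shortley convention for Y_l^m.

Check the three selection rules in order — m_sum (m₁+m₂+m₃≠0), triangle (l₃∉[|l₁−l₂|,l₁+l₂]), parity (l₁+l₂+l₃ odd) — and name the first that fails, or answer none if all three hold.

Σmᵢ = 0  ✓
l₃∈[|l₁−l₂|,l₁+l₂]=[1,3], have l₃=8  ✗
Σlᵢ = 11 ⇒ odd

triangle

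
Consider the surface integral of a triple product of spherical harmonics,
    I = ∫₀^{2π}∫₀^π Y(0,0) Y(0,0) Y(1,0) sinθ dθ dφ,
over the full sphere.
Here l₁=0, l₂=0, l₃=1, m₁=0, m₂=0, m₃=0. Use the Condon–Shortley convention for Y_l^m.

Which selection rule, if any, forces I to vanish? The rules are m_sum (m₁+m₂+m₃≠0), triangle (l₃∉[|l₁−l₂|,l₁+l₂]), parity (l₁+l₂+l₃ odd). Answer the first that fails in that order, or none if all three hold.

m₁+m₂+m₃ = 0 + 0 + 0 = 0  ✓
triangle: |0−0|=0 ≤ l₃=1 ≤ 0+0=0  ✗
parity: l₁+l₂+l₃ = 1 is odd

triangle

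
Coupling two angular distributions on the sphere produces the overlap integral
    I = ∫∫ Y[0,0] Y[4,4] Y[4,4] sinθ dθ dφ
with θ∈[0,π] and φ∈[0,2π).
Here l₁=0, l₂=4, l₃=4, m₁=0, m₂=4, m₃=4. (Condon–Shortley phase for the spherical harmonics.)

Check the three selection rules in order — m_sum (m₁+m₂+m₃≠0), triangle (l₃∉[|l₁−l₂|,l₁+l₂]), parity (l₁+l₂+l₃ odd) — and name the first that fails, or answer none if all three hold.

m_sum

Σmᵢ = 8  ✗
l₃∈[|l₁−l₂|,l₁+l₂]=[4,4], have l₃=4
Σlᵢ = 8 ⇒ even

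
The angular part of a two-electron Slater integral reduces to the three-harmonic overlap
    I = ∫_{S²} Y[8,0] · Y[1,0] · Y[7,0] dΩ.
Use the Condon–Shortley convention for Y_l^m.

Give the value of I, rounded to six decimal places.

0.244780

Rules hold: Σm=0, L=16 even, 7≤7≤9.
N = 17·3·15 = 765
Δ = 2!·14!·0!/17! = 1/2040
Racah Σ t=1..1: t=1:−1/25401600 = -1/25401600
⇒ 3j(8 1 7; 0 0 0)² = 8/255, sgn +1
(m-triple is (0,0,0) — same symbol as above.)
4πI² = N·(3j₀)²·(3jₘ)² = 64/85
I = +1·√(0.752941/4π) = 0.24477981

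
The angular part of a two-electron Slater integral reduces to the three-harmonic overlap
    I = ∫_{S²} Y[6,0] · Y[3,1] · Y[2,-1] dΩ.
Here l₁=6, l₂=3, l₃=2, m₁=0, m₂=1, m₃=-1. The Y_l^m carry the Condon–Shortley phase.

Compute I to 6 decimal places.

|6−3|≤2≤6+3 violated ⇒ I = 0

0.000000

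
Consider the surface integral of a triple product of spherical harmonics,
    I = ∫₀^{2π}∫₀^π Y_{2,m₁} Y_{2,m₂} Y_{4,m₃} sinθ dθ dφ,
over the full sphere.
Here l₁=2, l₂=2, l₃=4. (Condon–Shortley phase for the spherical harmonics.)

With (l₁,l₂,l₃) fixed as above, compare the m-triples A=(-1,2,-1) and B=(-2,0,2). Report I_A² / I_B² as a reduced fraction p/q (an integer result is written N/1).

Same 2,2,4: normalisation and zero-m 3j drop out of the ratio.
A: Δ: 0! 4! 4! / 9! → 1/630; sum: t=0:+1/144 = 1/144; 3j²(2 2 4; -1 2 -1) = Δ·Π!·Σ² = 1/126  (sign -1)
B: Δ: 0! 4! 4! / 9! → 1/630; sum: t=0:+1/96 = 1/96; 3j²(2 2 4; -2 0 2) = Δ·Π!·Σ² = 1/42  (sign +1)
I_A²/I_B² = (1/126)/(1/42) = 1/3

1/3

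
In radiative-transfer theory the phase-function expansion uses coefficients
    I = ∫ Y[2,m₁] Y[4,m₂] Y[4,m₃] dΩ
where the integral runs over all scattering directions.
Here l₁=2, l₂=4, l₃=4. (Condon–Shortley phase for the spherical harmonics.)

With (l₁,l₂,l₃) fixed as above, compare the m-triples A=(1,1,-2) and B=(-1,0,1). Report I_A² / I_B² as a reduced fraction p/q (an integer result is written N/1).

81/10

Shared (l₁,l₂,l₃)=(2,4,4): N and (l;000)² cancel in I_A²/I_B².
A: Δ = 2!·2!·6!/11! = 1/13860; Racah Σ t=0..1: t=0:+1/240 t=1:−1/96 = -1/160; ⇒ 3j(2 4 4; 1 1 -2)² = 27/1540, sgn -1
B: Δ = 2!·2!·6!/11! = 1/13860; Racah Σ t=1..2: t=1:−1/72 t=2:+1/96 = -1/288; ⇒ 3j(2 4 4; -1 0 1)² = 1/462, sgn +1
I_A²/I_B² = (27/1540)/(1/462) = 81/10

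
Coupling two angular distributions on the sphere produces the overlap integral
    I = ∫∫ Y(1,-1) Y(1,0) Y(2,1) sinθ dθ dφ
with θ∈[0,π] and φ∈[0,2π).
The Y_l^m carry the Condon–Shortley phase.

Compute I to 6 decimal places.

-0.218510

m-sum 0 ✓  L=4 even ✓  0≤2≤2 ✓
Π(2lᵢ+1) = 3×3×5 = 45
triangle coeff Δ(1,1,2) = 1/30
Σ_t [0,0]: t=0:+1/1 = 1/1
(3j)²=2/15 [(1 1 2; 0 0 0)], sign=+1
Σ_t [0,0]: t=0:+1/2 = 1/2
(3j)²=1/10 [(1 1 2; -1 0 1)], sign=-1
⇒ 4πI² = 3/5
I = (-1)√(3/5/(4π)) = -0.21850969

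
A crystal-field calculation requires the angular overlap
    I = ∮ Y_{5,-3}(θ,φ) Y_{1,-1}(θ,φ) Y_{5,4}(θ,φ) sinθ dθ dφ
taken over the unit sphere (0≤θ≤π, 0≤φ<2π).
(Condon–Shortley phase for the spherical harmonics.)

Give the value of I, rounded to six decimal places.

l₁+l₂+l₃=11 is odd: 3j(l;000)=0 ⇒ I=0

0.000000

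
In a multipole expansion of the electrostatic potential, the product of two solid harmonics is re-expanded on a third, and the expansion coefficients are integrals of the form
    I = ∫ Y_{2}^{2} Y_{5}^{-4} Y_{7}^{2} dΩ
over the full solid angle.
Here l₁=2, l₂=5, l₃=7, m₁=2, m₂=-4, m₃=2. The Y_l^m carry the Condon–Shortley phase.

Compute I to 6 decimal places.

m-sum 0 ✓  L=14 even ✓  3≤7≤7 ✓
Π(2lᵢ+1) = 5×11×15 = 825
triangle coeff Δ(2,5,7) = 1/15015
Σ_t [0,0]: t=0:+1/57600 = 1/57600
(3j)²=21/715 [(2 5 7; 0 0 0)], sign=-1
Σ_t [0,0]: t=0:+1/8709120 = 1/8709120
(3j)²=1/3003 [(2 5 7; 2 -4 2)], sign=-1
⇒ 4πI² = 15/1859
I = (+1)√(15/1859/(4π)) = 0.02533967

0.025340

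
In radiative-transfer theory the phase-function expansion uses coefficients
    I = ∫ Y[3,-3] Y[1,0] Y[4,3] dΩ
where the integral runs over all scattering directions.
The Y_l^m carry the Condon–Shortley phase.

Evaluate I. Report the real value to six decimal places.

-0.162868

Checks pass: Σm=0; 8 even; l₃=4∈[2,4].
(2·3+1)(2·1+1)(2·4+1) = 189
Δ: 0! 6! 2! / 9! → 1/252
sum: t=0:+1/36 = 1/36
3j²(3 1 4; 0 0 0) = Δ·Π!·Σ² = 4/63  (sign +1)
sum: t=0:+1/720 = 1/720
3j²(3 1 4; -3 0 3) = Δ·Π!·Σ² = 1/36  (sign -1)
combine: 4πI² = 189·4/63·1/36 = 1/3
take √, sign -1: I = -0.16286750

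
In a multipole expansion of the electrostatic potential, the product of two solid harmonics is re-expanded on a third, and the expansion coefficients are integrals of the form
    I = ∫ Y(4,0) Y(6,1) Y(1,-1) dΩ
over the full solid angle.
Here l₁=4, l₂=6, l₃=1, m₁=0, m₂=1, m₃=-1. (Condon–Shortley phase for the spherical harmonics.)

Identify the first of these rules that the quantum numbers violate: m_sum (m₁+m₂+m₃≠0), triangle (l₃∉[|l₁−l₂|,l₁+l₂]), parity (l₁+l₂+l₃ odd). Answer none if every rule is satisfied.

azimuthal sum: 0 + 1 − 1 = 0  ✓
2 ≤ 1 ≤ 10 (triangle on l)  ✗
L = 4 + 6 + 1 = 11 (odd)

triangle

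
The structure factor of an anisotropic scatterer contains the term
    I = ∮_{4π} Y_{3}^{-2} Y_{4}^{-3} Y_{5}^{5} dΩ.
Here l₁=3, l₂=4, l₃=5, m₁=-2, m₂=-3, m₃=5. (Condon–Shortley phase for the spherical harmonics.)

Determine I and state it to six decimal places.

-0.212007

Checks pass: Σm=0; 12 even; l₃=5∈[1,7].
(2·3+1)(2·4+1)(2·5+1) = 693
Δ: 2! 4! 6! / 13! → 1/180180
sum: t=0:+1/576 t=1:−1/144 t=2:+1/576 = -1/288
3j²(3 4 5; 0 0 0) = Δ·Π!·Σ² = 20/1001  (sign +1)
sum: t=1:−1/17280 = -1/17280
3j²(3 4 5; -2 -3 5) = Δ·Π!·Σ² = 35/858  (sign -1)
combine: 4πI² = 693·20/1001·35/858 = 1050/1859
take √, sign -1: I = -0.21200691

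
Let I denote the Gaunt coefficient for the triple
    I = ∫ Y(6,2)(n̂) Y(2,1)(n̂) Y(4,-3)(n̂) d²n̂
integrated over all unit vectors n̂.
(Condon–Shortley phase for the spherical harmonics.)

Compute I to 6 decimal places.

0.089969

m-sum 0 ✓  L=12 even ✓  4≤4≤8 ✓
Π(2lᵢ+1) = 13×5×9 = 585
triangle coeff Δ(6,2,4) = 1/6435
Σ_t [2,2]: t=2:+1/2304 = 1/2304
(3j)²=5/143 [(6 2 4; 0 0 0)], sign=+1
Σ_t [3,3]: t=3:−1/30240 = -1/30240
(3j)²=32/6435 [(6 2 4; 2 1 -3)], sign=+1
⇒ 4πI² = 160/1573
I = (+1)√(160/1573/(4π)) = 0.08996855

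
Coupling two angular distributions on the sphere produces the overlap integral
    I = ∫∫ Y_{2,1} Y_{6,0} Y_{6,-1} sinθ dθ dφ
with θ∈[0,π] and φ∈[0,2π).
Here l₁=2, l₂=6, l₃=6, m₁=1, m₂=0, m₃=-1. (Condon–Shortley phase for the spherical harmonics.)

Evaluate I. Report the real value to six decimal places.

-0.030344

Checks pass: Σm=0; 14 even; l₃=6∈[4,8].
(2·2+1)(2·6+1)(2·6+1) = 845
Δ: 2! 2! 10! / 15! → 1/90090
sum: t=0:+1/69120 t=1:−1/14400 t=2:+1/69120 = -7/172800
3j²(2 6 6; 0 0 0) = Δ·Π!·Σ² = 14/715  (sign -1)
sum: t=0:+1/34560 t=1:−1/28800 = -1/172800
3j²(2 6 6; 1 0 -1) = Δ·Π!·Σ² = 1/1430  (sign +1)
combine: 4πI² = 845·14/715·1/1430 = 7/605
take √, sign -1: I = -0.03034355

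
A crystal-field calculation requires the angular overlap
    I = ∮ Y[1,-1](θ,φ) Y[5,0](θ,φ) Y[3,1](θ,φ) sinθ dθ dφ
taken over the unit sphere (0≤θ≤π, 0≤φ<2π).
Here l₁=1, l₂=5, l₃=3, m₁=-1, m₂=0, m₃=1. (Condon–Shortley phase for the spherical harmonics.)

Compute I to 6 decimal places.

0.000000

triangle: need 4≤l₃≤6, have 3; I=0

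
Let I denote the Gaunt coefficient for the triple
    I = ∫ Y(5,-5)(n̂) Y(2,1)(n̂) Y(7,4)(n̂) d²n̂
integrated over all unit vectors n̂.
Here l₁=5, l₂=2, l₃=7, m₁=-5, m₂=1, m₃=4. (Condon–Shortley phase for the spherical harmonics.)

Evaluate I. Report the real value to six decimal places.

0.037585

Rules hold: Σm=0, L=14 even, 3≤7≤7.
N = 11·5·15 = 825
Δ = 0!·10!·4!/15! = 1/15015
Racah Σ t=0..0: t=0:+1/57600 = 1/57600
⇒ 3j(5 2 7; 0 0 0)² = 21/715, sgn -1
Racah Σ t=0..0: t=0:+1/21772800 = 1/21772800
⇒ 3j(5 2 7; -5 1 4)² = 1/1365, sgn -1
4πI² = N·(3j₀)²·(3jₘ)² = 3/169
I = +1·√(0.0177515/4π) = 0.03758481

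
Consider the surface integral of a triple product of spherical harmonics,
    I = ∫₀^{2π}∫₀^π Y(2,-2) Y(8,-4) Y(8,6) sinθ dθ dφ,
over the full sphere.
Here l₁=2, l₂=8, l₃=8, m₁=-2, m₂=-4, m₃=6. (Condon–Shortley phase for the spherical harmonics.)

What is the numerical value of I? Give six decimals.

-0.126680

Checks pass: Σm=0; 18 even; l₃=8∈[6,10].
(2·2+1)(2·8+1)(2·8+1) = 1445
Δ: 2! 2! 14! / 19! → 1/348840
sum: t=0:+1/116121600 t=1:−1/25401600 t=2:+1/116121600 = -1/45158400
3j²(2 8 8; 0 0 0) = Δ·Π!·Σ² = 24/1615  (sign -1)
sum: t=2:+1/3832012800 = 1/3832012800
3j²(2 8 8; -2 -4 6) = Δ·Π!·Σ² = 91/9690  (sign +1)
combine: 4πI² = 1445·24/1615·91/9690 = 364/1805
take √, sign -1: I = -0.12667974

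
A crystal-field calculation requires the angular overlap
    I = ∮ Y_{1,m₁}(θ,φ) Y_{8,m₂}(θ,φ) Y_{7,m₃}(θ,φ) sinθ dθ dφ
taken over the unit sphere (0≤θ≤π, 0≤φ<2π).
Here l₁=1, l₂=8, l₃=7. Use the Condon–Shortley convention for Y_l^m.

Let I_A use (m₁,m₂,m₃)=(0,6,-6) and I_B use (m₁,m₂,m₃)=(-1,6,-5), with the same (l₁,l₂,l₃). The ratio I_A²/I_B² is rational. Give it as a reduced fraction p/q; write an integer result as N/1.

Shared (l₁,l₂,l₃)=(1,8,7): N and (l;000)² cancel in I_A²/I_B².
A: Δ = 2!·0!·14!/17! = 1/2040; Racah Σ t=1..1: t=1:−1/6227020800 = -1/6227020800; ⇒ 3j(1 8 7; 0 6 -6)² = 7/510, sgn +1
B: Δ = 2!·0!·14!/17! = 1/2040; Racah Σ t=2..2: t=2:+1/1916006400 = 1/1916006400; ⇒ 3j(1 8 7; -1 6 -5)² = 91/2040, sgn +1
I_A²/I_B² = (7/510)/(91/2040) = 4/13

4/13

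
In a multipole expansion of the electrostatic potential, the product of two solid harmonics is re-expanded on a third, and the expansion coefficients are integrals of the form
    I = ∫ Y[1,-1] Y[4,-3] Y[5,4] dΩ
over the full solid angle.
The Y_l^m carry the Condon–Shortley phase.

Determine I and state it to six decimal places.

0.294638

Checks pass: Σm=0; 10 even; l₃=5∈[3,5].
(2·1+1)(2·4+1)(2·5+1) = 297
Δ: 0! 2! 8! / 11! → 1/495
sum: t=0:+1/576 = 1/576
3j²(1 4 5; 0 0 0) = Δ·Π!·Σ² = 5/99  (sign -1)
sum: t=0:+1/10080 = 1/10080
3j²(1 4 5; -1 -3 4) = Δ·Π!·Σ² = 4/55  (sign -1)
combine: 4πI² = 297·5/99·4/55 = 12/11
take √, sign +1: I = 0.29463840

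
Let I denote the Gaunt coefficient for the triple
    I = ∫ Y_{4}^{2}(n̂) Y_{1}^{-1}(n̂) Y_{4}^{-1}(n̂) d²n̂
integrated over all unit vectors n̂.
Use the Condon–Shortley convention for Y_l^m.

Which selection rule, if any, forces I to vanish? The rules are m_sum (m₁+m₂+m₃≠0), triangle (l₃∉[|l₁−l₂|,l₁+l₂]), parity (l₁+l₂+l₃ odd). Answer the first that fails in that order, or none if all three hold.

parity

Σmᵢ = 0  ✓
l₃∈[|l₁−l₂|,l₁+l₂]=[3,5], have l₃=4  ✓
Σlᵢ = 9 ⇒ odd  ✗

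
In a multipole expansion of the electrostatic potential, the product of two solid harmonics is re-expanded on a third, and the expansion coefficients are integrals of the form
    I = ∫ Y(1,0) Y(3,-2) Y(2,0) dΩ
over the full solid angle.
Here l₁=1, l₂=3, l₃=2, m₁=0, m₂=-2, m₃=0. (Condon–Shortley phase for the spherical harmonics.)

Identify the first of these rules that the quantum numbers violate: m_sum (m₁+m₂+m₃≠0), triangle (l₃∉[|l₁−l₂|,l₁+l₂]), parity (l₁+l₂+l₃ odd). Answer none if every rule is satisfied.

m₁+m₂+m₃ = 0 − 2 + 0 = -2  ✗
triangle: |1−3|=2 ≤ l₃=2 ≤ 1+3=4
parity: l₁+l₂+l₃ = 6 is even

m_sum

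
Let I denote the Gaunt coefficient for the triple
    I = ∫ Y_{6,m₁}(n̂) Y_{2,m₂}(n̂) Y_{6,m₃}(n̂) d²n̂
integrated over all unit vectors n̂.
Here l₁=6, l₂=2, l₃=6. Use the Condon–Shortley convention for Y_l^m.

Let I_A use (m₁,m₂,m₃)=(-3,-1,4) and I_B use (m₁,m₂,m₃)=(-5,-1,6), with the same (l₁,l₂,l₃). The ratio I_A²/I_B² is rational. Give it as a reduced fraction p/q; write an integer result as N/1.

l's match ⇒ only the (l;m) 3-j factors differ between A and B.
A: triangle coeff Δ(6,2,6) = 1/90090; Σ_t [0,1]: t=0:+1/725760 t=1:−1/161280 = -1/207360; (3j)²=7/286 [(6 2 6; -3 -1 4)], sign=-1
B: triangle coeff Δ(6,2,6) = 1/90090; Σ_t [1,1]: t=1:−1/7257600 = -1/7257600; (3j)²=11/455 [(6 2 6; -5 -1 6)], sign=-1
I_A²/I_B² = (7/286)/(11/455) = 245/242

245/242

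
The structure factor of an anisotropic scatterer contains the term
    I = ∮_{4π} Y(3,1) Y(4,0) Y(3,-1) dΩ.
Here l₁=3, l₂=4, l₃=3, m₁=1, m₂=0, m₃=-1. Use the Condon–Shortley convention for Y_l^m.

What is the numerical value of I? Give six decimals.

-0.025645

Checks pass: Σm=0; 10 even; l₃=3∈[1,7].
(2·3+1)(2·4+1)(2·3+1) = 441
Δ: 4! 2! 4! / 11! → 1/34650
sum: t=1:−1/72 t=2:+1/16 t=3:−1/72 = 5/144
3j²(3 4 3; 0 0 0) = Δ·Π!·Σ² = 2/77  (sign -1)
sum: t=0:+1/1152 t=1:−1/36 t=2:+1/32 = 5/1152
3j²(3 4 3; 1 0 -1) = Δ·Π!·Σ² = 1/1386  (sign +1)
combine: 4πI² = 441·2/77·1/1386 = 1/121
take √, sign -1: I = -0.02564498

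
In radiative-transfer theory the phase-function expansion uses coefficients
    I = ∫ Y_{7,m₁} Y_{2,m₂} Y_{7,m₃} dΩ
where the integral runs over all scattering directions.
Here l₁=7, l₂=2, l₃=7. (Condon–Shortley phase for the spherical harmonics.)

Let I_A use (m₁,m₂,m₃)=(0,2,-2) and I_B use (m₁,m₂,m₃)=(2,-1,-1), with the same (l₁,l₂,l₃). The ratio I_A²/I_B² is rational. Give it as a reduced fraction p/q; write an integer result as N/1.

Shared (l₁,l₂,l₃)=(7,2,7): N and (l;000)² cancel in I_A²/I_B².
A: Δ = 2!·12!·2!/17! = 1/185640; Racah Σ t=2..2: t=2:+1/2419200 = 1/2419200; ⇒ 3j(7 2 7; 0 2 -2)² = 27/1105, sgn -1
B: Δ = 2!·12!·2!/17! = 1/185640; Racah Σ t=0..1: t=0:+1/1209600 t=1:−1/1935360 = 1/3225600; ⇒ 3j(7 2 7; 2 -1 -1)² = 243/61880, sgn +1
I_A²/I_B² = (27/1105)/(243/61880) = 56/9

56/9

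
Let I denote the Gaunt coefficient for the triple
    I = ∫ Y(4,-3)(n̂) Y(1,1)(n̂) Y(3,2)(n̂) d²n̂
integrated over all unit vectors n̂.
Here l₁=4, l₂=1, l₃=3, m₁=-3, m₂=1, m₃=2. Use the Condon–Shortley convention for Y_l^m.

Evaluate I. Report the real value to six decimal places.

m-sum 0 ✓  L=8 even ✓  3≤3≤5 ✓
Π(2lᵢ+1) = 9×3×7 = 189
triangle coeff Δ(4,1,3) = 1/252
Σ_t [1,1]: t=1:−1/36 = -1/36
(3j)²=4/63 [(4 1 3; 0 0 0)], sign=+1
Σ_t [2,2]: t=2:+1/240 = 1/240
(3j)²=1/12 [(4 1 3; -3 1 2)], sign=-1
⇒ 4πI² = 1/1
I = (-1)√(1/1/(4π)) = -0.28209479

-0.282095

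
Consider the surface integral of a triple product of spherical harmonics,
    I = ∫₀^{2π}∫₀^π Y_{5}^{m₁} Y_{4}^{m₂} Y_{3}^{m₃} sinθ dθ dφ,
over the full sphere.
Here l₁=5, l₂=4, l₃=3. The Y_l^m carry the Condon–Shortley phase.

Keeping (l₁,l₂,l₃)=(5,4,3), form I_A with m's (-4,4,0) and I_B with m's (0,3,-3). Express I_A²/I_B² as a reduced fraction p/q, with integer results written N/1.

112/25

l's match ⇒ only the (l;m) 3-j factors differ between A and B.
A: triangle coeff Δ(5,4,3) = 1/180180; Σ_t [6,6]: t=6:+1/8640 = 1/8640; (3j)²=28/715 [(5 4 3; -4 4 0)], sign=-1
B: triangle coeff Δ(5,4,3) = 1/180180; Σ_t [5,5]: t=5:−1/5760 = -1/5760; (3j)²=5/572 [(5 4 3; 0 3 -3)], sign=-1
I_A²/I_B² = (28/715)/(5/572) = 112/25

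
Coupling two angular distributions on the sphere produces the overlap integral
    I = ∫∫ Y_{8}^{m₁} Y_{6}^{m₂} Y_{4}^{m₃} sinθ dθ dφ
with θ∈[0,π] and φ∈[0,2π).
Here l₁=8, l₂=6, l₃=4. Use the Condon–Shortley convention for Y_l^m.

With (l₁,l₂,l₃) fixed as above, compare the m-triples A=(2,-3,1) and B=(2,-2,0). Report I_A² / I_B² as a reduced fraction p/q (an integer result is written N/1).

l's match ⇒ only the (l;m) 3-j factors differ between A and B.
A: triangle coeff Δ(8,6,4) = 1/23279256; Σ_t [1,3]: t=1:−1/87091200 t=2:+1/3870720 t=3:−1/2177280 = -37/174182400; (3j)²=20535/2586584 [(8 6 4; 2 -3 1)], sign=+1
B: triangle coeff Δ(8,6,4) = 1/23279256; Σ_t [2,4]: t=2:+1/7741440 t=3:−1/1088640 t=4:+1/1658880 = -13/69672960; (3j)²=325/149226 [(8 6 4; 2 -2 0)], sign=-1
I_A²/I_B² = (20535/2586584)/(325/149226) = 12321/3380

12321/3380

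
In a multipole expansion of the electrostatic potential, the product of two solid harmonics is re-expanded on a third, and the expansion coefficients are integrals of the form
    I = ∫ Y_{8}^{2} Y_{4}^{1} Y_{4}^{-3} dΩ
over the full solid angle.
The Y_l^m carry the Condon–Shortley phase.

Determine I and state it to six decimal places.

Checks pass: Σm=0; 16 even; l₃=4∈[4,12].
(2·8+1)(2·4+1)(2·4+1) = 1377
Δ: 8! 8! 0! / 17! → 1/218790
sum: t=4:+1/331776 = 1/331776
3j²(8 4 4; 0 0 0) = Δ·Π!·Σ² = 490/21879  (sign +1)
sum: t=5:−1/3628800 = -1/3628800
3j²(8 4 4; 2 1 -3) = Δ·Π!·Σ² = 8/2431  (sign +1)
combine: 4πI² = 1377·490/21879·8/2431 = 35280/347633
take √, sign +1: I = 0.08986671

0.089867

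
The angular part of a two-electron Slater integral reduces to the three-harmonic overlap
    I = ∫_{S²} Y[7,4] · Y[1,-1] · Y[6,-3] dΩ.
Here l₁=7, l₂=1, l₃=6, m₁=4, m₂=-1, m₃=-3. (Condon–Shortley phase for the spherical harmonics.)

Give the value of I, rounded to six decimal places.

0.259489

Rules hold: Σm=0, L=14 even, 6≤6≤8.
N = 15·3·13 = 585
Δ = 2!·12!·0!/15! = 1/1365
Racah Σ t=1..1: t=1:−1/518400 = -1/518400
⇒ 3j(7 1 6; 0 0 0)² = 7/195, sgn -1
Racah Σ t=0..0: t=0:+1/4354560 = 1/4354560
⇒ 3j(7 1 6; 4 -1 -3)² = 11/273, sgn -1
4πI² = N·(3j₀)²·(3jₘ)² = 11/13
I = +1·√(0.846154/4π) = 0.25948947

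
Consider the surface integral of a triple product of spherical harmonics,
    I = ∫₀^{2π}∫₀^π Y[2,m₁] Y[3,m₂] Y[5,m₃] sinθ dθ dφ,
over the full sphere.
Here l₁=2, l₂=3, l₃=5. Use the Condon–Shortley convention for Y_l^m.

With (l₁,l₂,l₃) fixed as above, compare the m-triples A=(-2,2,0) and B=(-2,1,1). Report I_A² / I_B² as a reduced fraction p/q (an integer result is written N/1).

Same 2,3,5: normalisation and zero-m 3j drop out of the ratio.
A: Δ: 0! 4! 6! / 11! → 1/2310; sum: t=0:+1/2880 = 1/2880; 3j²(2 3 5; -2 2 0) = Δ·Π!·Σ² = 1/462  (sign -1)
B: Δ: 0! 4! 6! / 11! → 1/2310; sum: t=0:+1/1152 = 1/1152; 3j²(2 3 5; -2 1 1) = Δ·Π!·Σ² = 1/154  (sign +1)
I_A²/I_B² = (1/462)/(1/154) = 1/3

1/3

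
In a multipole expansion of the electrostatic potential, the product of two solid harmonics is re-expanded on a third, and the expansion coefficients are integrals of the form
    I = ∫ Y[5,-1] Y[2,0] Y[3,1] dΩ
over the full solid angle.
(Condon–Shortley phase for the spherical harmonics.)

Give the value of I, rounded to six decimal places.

-0.227318

Rules hold: Σm=0, L=10 even, 3≤3≤7.
N = 11·5·7 = 385
Δ = 4!·6!·0!/11! = 1/2310
Racah Σ t=2..2: t=2:+1/144 = 1/144
⇒ 3j(5 2 3; 0 0 0)² = 10/231, sgn -1
Racah Σ t=2..2: t=2:+1/192 = 1/192
⇒ 3j(5 2 3; -1 0 1)² = 3/77, sgn +1
4πI² = N·(3j₀)²·(3jₘ)² = 50/77
I = -1·√(0.649351/4π) = -0.22731846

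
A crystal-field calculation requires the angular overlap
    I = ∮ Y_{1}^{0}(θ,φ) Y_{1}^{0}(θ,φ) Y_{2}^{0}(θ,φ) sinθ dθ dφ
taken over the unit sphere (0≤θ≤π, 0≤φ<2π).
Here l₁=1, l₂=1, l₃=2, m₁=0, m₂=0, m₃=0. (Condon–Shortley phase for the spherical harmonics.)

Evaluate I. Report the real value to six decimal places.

m-sum 0 ✓  L=4 even ✓  0≤2≤2 ✓
Π(2lᵢ+1) = 3×3×5 = 45
triangle coeff Δ(1,1,2) = 1/30
Σ_t [0,0]: t=0:+1/1 = 1/1
(3j)²=2/15 [(1 1 2; 0 0 0)], sign=+1
(m-triple is (0,0,0) — same symbol as above.)
⇒ 4πI² = 4/5
I = (+1)√(4/5/(4π)) = 0.25231325

0.252313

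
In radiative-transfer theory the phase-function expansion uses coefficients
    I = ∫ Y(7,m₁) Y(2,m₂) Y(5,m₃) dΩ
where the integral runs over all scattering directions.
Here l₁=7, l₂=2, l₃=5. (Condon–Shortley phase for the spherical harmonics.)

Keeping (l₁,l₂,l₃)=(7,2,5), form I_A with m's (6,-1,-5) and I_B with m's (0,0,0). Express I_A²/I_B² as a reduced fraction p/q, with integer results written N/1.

l's match ⇒ only the (l;m) 3-j factors differ between A and B.
A: triangle coeff Δ(7,2,5) = 1/15015; Σ_t [1,1]: t=1:−1/21772800 = -1/21772800; (3j)²=2/105 [(7 2 5; 6 -1 -5)], sign=-1
B: triangle coeff Δ(7,2,5) = 1/15015; Σ_t [2,2]: t=2:+1/57600 = 1/57600; (3j)²=21/715 [(7 2 5; 0 0 0)], sign=-1
I_A²/I_B² = (2/105)/(21/715) = 286/441

286/441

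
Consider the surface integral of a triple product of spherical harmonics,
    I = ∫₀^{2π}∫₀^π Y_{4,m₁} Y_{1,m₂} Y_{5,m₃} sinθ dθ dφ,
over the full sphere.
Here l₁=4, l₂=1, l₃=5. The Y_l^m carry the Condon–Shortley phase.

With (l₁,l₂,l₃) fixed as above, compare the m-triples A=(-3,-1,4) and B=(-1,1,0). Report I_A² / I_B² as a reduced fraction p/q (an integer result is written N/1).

l's match ⇒ only the (l;m) 3-j factors differ between A and B.
A: triangle coeff Δ(4,1,5) = 1/495; Σ_t [0,0]: t=0:+1/10080 = 1/10080; (3j)²=4/55 [(4 1 5; -3 -1 4)], sign=-1
B: triangle coeff Δ(4,1,5) = 1/495; Σ_t [0,0]: t=0:+1/1440 = 1/1440; (3j)²=2/99 [(4 1 5; -1 1 0)], sign=-1
I_A²/I_B² = (4/55)/(2/99) = 18/5

18/5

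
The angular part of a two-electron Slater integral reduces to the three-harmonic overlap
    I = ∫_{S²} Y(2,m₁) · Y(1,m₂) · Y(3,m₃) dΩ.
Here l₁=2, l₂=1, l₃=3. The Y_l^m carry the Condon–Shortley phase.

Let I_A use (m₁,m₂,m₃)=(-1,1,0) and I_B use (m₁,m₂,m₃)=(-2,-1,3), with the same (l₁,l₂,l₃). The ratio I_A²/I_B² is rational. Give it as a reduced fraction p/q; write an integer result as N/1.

Same 2,1,3: normalisation and zero-m 3j drop out of the ratio.
A: Δ: 0! 4! 2! / 7! → 1/105; sum: t=0:+1/12 = 1/12; 3j²(2 1 3; -1 1 0) = Δ·Π!·Σ² = 1/35  (sign -1)
B: Δ: 0! 4! 2! / 7! → 1/105; sum: t=0:+1/48 = 1/48; 3j²(2 1 3; -2 -1 3) = Δ·Π!·Σ² = 1/7  (sign +1)
I_A²/I_B² = (1/35)/(1/7) = 1/5

1/5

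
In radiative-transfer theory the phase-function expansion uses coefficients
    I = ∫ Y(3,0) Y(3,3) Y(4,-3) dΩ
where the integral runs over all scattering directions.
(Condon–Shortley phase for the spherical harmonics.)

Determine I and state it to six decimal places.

Rules hold: Σm=0, L=10 even, 0≤4≤6.
N = 7·7·9 = 441
Δ = 2!·4!·4!/11! = 1/34650
Racah Σ t=0..2: t=0:+1/72 t=1:−1/16 t=2:+1/72 = -5/144
⇒ 3j(3 3 4; 0 0 0)² = 2/77, sgn -1
Racah Σ t=2..2: t=2:+1/288 = 1/288
⇒ 3j(3 3 4; 0 3 -3)² = 1/22, sgn -1
4πI² = N·(3j₀)²·(3jₘ)² = 63/121
I = +1·√(0.520661/4π) = 0.20355073

0.203551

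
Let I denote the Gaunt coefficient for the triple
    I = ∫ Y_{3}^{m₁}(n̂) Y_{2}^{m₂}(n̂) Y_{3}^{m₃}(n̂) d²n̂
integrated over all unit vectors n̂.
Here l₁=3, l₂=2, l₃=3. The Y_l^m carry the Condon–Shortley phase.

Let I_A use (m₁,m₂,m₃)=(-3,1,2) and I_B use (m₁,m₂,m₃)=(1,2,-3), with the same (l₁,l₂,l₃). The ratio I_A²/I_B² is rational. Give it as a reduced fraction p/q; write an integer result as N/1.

5/2

Same 3,2,3: normalisation and zero-m 3j drop out of the ratio.
A: Δ: 2! 4! 2! / 9! → 1/3780; sum: t=2:+1/48 = 1/48; 3j²(3 2 3; -3 1 2) = Δ·Π!·Σ² = 5/84  (sign -1)
B: Δ: 2! 4! 2! / 9! → 1/3780; sum: t=2:+1/96 = 1/96; 3j²(3 2 3; 1 2 -3) = Δ·Π!·Σ² = 1/42  (sign +1)
I_A²/I_B² = (5/84)/(1/42) = 5/2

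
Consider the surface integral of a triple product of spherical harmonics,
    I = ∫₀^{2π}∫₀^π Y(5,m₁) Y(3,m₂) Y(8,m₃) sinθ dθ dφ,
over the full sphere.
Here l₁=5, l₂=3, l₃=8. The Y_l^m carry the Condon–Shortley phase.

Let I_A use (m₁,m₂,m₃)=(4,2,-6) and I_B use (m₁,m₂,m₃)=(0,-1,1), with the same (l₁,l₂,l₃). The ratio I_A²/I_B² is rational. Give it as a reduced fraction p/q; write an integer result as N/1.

286/189

Shared (l₁,l₂,l₃)=(5,3,8): N and (l;000)² cancel in I_A²/I_B².
A: Δ = 0!·10!·6!/17! = 1/136136; Racah Σ t=0..0: t=0:+1/43545600 = 1/43545600; ⇒ 3j(5 3 8; 4 2 -6)² = 1/34, sgn +1
B: Δ = 0!·10!·6!/17! = 1/136136; Racah Σ t=0..0: t=0:+1/691200 = 1/691200; ⇒ 3j(5 3 8; 0 -1 1)² = 189/9724, sgn -1
I_A²/I_B² = (1/34)/(189/9724) = 286/189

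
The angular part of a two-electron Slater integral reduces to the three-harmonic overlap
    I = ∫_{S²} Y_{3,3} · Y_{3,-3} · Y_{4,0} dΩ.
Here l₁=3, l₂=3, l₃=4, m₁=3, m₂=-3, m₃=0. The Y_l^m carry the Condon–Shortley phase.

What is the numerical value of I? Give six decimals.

-0.076935

Rules hold: Σm=0, L=10 even, 0≤4≤6.
N = 7·7·9 = 441
Δ = 2!·4!·4!/11! = 1/34650
Racah Σ t=0..2: t=0:+1/72 t=1:−1/16 t=2:+1/72 = -5/144
⇒ 3j(3 3 4; 0 0 0)² = 2/77, sgn -1
Racah Σ t=0..0: t=0:+1/1152 = 1/1152
⇒ 3j(3 3 4; 3 -3 0)² = 1/154, sgn +1
4πI² = N·(3j₀)²·(3jₘ)² = 9/121
I = -1·√(0.0743802/4π) = -0.07693494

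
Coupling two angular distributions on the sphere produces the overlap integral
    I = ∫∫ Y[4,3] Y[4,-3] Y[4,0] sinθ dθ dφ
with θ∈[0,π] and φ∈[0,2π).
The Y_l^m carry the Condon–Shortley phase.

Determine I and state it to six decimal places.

Checks pass: Σm=0; 12 even; l₃=4∈[0,8].
(2·4+1)(2·4+1)(2·4+1) = 729
Δ: 4! 4! 4! / 13! → 1/450450
sum: t=0:+1/13824 t=1:−1/216 t=2:+1/64 t=3:−1/216 t=4:+1/13824 = 5/768
3j²(4 4 4; 0 0 0) = Δ·Π!·Σ² = 18/1001  (sign +1)
sum: t=0:+1/864 t=1:−1/3456 = 1/1152
3j²(4 4 4; 3 -3 0) = Δ·Π!·Σ² = 7/286  (sign +1)
combine: 4πI² = 729·18/1001·7/286 = 6561/20449
take √, sign +1: I = 0.15978796

0.159788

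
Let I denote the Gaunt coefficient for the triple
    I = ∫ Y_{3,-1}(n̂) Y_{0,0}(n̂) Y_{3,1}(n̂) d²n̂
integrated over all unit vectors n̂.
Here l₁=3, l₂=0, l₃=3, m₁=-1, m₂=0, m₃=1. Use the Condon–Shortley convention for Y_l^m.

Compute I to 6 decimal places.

-0.282095

m-sum 0 ✓  L=6 even ✓  3≤3≤3 ✓
Π(2lᵢ+1) = 7×1×7 = 49
triangle coeff Δ(3,0,3) = 1/7
Σ_t [0,0]: t=0:+1/36 = 1/36
(3j)²=1/7 [(3 0 3; 0 0 0)], sign=-1
Σ_t [0,0]: t=0:+1/48 = 1/48
(3j)²=1/7 [(3 0 3; -1 0 1)], sign=+1
⇒ 4πI² = 1/1
I = (-1)√(1/1/(4π)) = -0.28209479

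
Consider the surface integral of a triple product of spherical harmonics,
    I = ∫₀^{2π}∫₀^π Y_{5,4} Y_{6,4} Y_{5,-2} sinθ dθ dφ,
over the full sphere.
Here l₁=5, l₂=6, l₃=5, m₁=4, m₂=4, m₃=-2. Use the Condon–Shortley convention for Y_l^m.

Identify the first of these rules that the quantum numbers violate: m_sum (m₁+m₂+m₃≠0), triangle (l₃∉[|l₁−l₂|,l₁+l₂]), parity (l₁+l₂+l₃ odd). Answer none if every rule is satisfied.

m_sum

m₁+m₂+m₃ = 4 + 4 − 2 = 6  ✗
triangle: |5−6|=1 ≤ l₃=5 ≤ 5+6=11
parity: l₁+l₂+l₃ = 16 is even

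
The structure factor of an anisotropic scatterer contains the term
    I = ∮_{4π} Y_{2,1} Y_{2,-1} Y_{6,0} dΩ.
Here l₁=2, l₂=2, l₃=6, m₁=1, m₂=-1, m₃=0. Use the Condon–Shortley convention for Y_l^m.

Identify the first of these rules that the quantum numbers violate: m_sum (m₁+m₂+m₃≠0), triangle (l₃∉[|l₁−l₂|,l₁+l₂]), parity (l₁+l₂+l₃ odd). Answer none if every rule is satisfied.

Σmᵢ = 0  ✓
l₃∈[|l₁−l₂|,l₁+l₂]=[0,4], have l₃=6  ✗
Σlᵢ = 10 ⇒ even

triangle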